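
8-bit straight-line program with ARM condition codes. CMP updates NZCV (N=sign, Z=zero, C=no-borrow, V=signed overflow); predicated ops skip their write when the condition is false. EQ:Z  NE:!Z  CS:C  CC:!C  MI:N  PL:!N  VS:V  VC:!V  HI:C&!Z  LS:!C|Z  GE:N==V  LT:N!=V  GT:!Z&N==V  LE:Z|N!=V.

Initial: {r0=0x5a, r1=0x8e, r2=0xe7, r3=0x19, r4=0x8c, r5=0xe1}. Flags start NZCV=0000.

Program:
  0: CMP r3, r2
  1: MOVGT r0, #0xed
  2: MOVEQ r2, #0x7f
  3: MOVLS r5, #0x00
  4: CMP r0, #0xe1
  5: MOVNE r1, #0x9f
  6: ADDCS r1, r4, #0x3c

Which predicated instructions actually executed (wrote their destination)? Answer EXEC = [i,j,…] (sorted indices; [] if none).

EXEC = [1,3,5,6]

0: ✓ CMP  NZCV=0000
1: ✓ MOVGT  r0←0xed
2: · MOVEQ
3: ✓ MOVLS  r5←0x00
4: ✓ CMP  NZCV=0010
5: ✓ MOVNE  r1←0x9f
6: ✓ ADDCS  r1←0xc8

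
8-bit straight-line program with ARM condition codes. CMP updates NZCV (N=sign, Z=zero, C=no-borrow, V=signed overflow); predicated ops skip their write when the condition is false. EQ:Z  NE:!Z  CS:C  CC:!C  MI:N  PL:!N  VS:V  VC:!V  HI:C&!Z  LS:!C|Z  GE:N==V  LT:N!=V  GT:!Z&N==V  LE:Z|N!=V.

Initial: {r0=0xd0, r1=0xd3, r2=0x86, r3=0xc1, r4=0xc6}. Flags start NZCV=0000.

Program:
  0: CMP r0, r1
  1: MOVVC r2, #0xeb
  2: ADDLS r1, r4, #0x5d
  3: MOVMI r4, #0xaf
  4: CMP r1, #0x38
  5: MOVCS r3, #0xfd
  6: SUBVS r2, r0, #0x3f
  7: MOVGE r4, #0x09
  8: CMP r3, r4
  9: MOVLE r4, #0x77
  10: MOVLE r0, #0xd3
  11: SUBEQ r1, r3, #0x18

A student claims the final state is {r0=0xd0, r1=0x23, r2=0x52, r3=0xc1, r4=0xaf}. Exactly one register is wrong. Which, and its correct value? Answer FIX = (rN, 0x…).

[0] flags=1000 → (cmp)
[1] flags=1000 VC?T → r2=0xeb
[2] flags=1000 LS?T → r1=0x23
[3] flags=1000 MI?T → r4=0xaf
[4] flags=1000 → (cmp)
[5] flags=1000 CS?F → skip
[6] flags=1000 VS?F → skip
[7] flags=1000 GE?F → skip
[8] flags=0010 → (cmp)
[9] flags=0010 LE?F → skip
[10] flags=0010 LE?F → skip
[11] flags=0010 EQ?F → skip

FIX = (r2, 0xeb)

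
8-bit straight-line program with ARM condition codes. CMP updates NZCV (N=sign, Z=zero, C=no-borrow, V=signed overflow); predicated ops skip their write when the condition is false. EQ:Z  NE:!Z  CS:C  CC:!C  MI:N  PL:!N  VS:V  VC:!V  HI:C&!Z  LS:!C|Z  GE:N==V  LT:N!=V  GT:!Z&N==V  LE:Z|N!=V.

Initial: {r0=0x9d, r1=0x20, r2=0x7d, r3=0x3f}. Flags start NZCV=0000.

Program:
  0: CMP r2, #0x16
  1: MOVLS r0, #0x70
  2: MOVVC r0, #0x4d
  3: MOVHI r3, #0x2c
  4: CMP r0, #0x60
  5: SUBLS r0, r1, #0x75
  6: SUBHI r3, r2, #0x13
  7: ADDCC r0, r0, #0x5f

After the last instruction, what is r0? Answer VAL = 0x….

0: ✓ CMP  NZCV=0010
1: · MOVLS
2: ✓ MOVVC  r0←0x4d
3: ✓ MOVHI  r3←0x2c
4: ✓ CMP  NZCV=1000
5: ✓ SUBLS  r0←0xab
6: · SUBHI
7: ✓ ADDCC  r0←0x0a

VAL = 0x0a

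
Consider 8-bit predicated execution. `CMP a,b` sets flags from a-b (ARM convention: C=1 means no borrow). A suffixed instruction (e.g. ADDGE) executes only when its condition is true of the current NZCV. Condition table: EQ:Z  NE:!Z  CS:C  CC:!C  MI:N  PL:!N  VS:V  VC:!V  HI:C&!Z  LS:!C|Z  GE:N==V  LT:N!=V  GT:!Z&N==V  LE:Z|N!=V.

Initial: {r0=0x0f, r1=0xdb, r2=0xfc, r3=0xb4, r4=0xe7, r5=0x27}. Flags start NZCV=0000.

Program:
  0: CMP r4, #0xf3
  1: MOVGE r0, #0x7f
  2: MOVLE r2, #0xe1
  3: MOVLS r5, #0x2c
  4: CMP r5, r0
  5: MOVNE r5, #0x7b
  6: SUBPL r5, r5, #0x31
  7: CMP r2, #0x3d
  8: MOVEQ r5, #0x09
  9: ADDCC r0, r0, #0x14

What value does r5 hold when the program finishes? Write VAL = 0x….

VAL = 0x4a

[0] flags=1000 → (cmp)
[1] flags=1000 GE?F → skip
[2] flags=1000 LE?T → r2=0xe1
[3] flags=1000 LS?T → r5=0x2c
[4] flags=0010 → (cmp)
[5] flags=0010 NE?T → r5=0x7b
[6] flags=0010 PL?T → r5=0x4a
[7] flags=1010 → (cmp)
[8] flags=1010 EQ?F → skip
[9] flags=1010 CC?F → skip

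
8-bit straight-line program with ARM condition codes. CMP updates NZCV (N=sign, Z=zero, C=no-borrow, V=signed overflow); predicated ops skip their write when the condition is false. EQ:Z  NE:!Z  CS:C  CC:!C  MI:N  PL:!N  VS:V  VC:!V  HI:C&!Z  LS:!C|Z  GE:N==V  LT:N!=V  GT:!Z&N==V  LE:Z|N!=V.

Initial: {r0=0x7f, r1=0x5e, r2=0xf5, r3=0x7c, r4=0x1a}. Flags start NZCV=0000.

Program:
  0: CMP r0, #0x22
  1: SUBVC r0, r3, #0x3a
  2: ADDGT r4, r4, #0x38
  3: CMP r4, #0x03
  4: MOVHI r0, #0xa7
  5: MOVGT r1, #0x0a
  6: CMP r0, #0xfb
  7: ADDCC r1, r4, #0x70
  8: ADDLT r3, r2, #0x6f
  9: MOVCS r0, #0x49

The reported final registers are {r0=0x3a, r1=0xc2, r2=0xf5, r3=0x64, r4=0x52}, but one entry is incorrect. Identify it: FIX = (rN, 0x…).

FIX = (r0, 0xa7)

0: ✓ CMP  NZCV=0010
1: ✓ SUBVC  r0←0x42
2: ✓ ADDGT  r4←0x52
3: ✓ CMP  NZCV=0010
4: ✓ MOVHI  r0←0xa7
5: ✓ MOVGT  r1←0x0a
6: ✓ CMP  NZCV=1000
7: ✓ ADDCC  r1←0xc2
8: ✓ ADDLT  r3←0x64
9: · MOVCS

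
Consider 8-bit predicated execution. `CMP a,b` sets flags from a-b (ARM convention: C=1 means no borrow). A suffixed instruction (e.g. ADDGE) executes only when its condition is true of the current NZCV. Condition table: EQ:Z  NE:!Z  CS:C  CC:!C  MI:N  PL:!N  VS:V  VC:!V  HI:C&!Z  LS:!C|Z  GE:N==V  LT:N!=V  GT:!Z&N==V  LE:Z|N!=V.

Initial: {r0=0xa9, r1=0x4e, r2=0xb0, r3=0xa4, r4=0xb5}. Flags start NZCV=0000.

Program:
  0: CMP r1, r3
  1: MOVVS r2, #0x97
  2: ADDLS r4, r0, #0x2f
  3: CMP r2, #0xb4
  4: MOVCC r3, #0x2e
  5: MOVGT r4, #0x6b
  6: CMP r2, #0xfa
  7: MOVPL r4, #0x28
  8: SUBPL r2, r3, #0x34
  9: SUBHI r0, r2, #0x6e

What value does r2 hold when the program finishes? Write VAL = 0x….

[0] flags=1001 → (cmp)
[1] flags=1001 VS?T → r2=0x97
[2] flags=1001 LS?T → r4=0xd8
[3] flags=1000 → (cmp)
[4] flags=1000 CC?T → r3=0x2e
[5] flags=1000 GT?F → skip
[6] flags=1000 → (cmp)
[7] flags=1000 PL?F → skip
[8] flags=1000 PL?F → skip
[9] flags=1000 HI?F → skip

VAL = 0x97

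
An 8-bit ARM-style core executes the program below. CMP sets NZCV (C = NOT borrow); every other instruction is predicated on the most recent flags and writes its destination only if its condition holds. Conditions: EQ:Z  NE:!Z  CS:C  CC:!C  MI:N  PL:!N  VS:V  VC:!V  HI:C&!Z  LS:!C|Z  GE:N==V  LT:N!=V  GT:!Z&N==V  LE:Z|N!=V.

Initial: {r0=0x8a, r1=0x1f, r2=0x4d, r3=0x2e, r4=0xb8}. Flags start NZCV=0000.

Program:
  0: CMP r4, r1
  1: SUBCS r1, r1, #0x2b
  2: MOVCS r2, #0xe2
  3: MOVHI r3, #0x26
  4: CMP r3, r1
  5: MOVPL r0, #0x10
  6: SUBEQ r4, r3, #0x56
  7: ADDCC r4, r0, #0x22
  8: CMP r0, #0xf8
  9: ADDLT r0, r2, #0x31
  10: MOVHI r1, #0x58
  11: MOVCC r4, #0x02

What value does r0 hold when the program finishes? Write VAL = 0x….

[0] flags=1010 → (cmp)
[1] flags=1010 CS?T → r1=0xf4
[2] flags=1010 CS?T → r2=0xe2
[3] flags=1010 HI?T → r3=0x26
[4] flags=0000 → (cmp)
[5] flags=0000 PL?T → r0=0x10
[6] flags=0000 EQ?F → skip
[7] flags=0000 CC?T → r4=0x32
[8] flags=0000 → (cmp)
[9] flags=0000 LT?F → skip
[10] flags=0000 HI?F → skip
[11] flags=0000 CC?T → r4=0x02

VAL = 0x10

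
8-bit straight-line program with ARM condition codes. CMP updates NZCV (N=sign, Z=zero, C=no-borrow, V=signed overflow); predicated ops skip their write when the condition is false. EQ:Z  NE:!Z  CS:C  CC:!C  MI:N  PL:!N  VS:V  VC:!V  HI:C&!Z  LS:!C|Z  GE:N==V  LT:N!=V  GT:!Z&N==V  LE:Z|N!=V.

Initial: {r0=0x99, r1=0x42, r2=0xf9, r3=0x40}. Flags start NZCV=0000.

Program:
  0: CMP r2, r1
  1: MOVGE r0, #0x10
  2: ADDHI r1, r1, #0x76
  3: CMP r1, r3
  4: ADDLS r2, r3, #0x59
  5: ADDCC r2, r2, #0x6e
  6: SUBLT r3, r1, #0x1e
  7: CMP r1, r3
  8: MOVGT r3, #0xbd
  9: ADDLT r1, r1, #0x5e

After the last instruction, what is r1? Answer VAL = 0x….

0: ✓ CMP  NZCV=1010
1: · MOVGE
2: ✓ ADDHI  r1←0xb8
3: ✓ CMP  NZCV=0011
4: · ADDLS
5: · ADDCC
6: ✓ SUBLT  r3←0x9a
7: ✓ CMP  NZCV=0010
8: ✓ MOVGT  r3←0xbd
9: · ADDLT

VAL = 0xb8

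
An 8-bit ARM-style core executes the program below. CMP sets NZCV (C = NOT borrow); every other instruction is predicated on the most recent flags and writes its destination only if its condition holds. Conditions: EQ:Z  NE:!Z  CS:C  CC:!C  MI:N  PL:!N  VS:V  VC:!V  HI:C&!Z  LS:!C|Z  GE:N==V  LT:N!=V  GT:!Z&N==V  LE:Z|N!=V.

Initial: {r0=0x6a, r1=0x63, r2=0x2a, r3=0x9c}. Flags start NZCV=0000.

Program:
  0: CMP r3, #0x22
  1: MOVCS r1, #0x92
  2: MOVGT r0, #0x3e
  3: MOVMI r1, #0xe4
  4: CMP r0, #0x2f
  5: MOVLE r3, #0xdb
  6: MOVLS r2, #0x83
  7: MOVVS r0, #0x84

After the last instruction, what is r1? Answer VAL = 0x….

0: ✓ CMP  NZCV=0011
1: ✓ MOVCS  r1←0x92
2: · MOVGT
3: · MOVMI
4: ✓ CMP  NZCV=0010
5: · MOVLE
6: · MOVLS
7: · MOVVS

VAL = 0x92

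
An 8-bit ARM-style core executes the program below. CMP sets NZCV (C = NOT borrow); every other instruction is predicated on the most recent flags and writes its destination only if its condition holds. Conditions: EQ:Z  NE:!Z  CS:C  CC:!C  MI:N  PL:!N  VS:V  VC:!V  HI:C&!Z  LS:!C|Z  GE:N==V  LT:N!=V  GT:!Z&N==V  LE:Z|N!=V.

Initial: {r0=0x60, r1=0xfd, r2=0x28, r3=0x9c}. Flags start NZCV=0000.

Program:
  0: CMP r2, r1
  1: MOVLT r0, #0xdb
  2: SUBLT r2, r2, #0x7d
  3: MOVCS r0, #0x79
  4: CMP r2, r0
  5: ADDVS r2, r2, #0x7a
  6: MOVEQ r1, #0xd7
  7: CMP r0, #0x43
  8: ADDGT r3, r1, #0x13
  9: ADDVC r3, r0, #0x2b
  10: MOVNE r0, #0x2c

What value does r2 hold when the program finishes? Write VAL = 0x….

[0] flags=0000 → (cmp)
[1] flags=0000 LT?F → skip
[2] flags=0000 LT?F → skip
[3] flags=0000 CS?F → skip
[4] flags=1000 → (cmp)
[5] flags=1000 VS?F → skip
[6] flags=1000 EQ?F → skip
[7] flags=0010 → (cmp)
[8] flags=0010 GT?T → r3=0x10
[9] flags=0010 VC?T → r3=0x8b
[10] flags=0010 NE?T → r0=0x2c

VAL = 0x28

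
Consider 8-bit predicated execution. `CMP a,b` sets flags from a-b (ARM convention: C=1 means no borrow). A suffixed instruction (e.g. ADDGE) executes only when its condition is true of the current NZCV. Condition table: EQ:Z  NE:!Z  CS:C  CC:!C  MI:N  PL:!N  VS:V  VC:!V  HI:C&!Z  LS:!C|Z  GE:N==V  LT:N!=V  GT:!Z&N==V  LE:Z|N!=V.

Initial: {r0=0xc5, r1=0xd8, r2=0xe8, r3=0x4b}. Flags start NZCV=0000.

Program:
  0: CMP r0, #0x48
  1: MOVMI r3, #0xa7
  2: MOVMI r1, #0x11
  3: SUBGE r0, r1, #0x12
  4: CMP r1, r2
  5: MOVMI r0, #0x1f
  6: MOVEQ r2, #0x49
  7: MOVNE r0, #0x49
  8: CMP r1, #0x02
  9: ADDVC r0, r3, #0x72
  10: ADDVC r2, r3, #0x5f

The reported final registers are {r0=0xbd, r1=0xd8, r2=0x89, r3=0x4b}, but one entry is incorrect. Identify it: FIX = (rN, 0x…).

[0] flags=0011 → (cmp)
[1] flags=0011 MI?F → skip
[2] flags=0011 MI?F → skip
[3] flags=0011 GE?F → skip
[4] flags=1000 → (cmp)
[5] flags=1000 MI?T → r0=0x1f
[6] flags=1000 EQ?F → skip
[7] flags=1000 NE?T → r0=0x49
[8] flags=1010 → (cmp)
[9] flags=1010 VC?T → r0=0xbd
[10] flags=1010 VC?T → r2=0xaa

FIX = (r2, 0xaa)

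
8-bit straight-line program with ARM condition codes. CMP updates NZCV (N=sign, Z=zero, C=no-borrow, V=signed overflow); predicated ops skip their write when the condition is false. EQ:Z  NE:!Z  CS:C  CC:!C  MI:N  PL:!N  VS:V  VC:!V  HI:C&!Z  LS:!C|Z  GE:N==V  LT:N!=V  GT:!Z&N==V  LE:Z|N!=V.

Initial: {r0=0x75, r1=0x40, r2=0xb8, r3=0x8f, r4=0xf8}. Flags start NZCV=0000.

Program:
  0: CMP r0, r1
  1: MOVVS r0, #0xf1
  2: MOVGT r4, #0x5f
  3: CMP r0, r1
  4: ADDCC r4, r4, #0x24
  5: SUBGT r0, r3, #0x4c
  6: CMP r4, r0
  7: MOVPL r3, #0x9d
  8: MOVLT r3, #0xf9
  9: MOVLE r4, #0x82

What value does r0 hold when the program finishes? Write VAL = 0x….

0: ✓ CMP  NZCV=0010
1: · MOVVS
2: ✓ MOVGT  r4←0x5f
3: ✓ CMP  NZCV=0010
4: · ADDCC
5: ✓ SUBGT  r0←0x43
6: ✓ CMP  NZCV=0010
7: ✓ MOVPL  r3←0x9d
8: · MOVLT
9: · MOVLE

VAL = 0x43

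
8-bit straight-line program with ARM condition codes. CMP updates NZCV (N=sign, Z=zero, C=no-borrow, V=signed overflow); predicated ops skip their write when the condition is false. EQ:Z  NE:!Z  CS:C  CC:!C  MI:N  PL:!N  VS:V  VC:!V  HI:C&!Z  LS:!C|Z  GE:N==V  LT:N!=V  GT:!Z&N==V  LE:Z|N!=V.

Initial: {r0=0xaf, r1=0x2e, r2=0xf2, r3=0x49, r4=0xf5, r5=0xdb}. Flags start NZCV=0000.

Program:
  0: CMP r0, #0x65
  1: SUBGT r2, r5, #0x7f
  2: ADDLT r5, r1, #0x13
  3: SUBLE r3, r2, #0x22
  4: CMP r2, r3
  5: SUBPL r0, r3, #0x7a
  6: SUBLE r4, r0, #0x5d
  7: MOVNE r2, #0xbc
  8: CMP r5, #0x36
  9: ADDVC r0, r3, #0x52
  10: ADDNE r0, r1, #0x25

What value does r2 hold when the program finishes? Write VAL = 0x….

VAL = 0xbc

[0] flags=0011 → (cmp)
[1] flags=0011 GT?F → skip
[2] flags=0011 LT?T → r5=0x41
[3] flags=0011 LE?T → r3=0xd0
[4] flags=0010 → (cmp)
[5] flags=0010 PL?T → r0=0x56
[6] flags=0010 LE?F → skip
[7] flags=0010 NE?T → r2=0xbc
[8] flags=0010 → (cmp)
[9] flags=0010 VC?T → r0=0x22
[10] flags=0010 NE?T → r0=0x53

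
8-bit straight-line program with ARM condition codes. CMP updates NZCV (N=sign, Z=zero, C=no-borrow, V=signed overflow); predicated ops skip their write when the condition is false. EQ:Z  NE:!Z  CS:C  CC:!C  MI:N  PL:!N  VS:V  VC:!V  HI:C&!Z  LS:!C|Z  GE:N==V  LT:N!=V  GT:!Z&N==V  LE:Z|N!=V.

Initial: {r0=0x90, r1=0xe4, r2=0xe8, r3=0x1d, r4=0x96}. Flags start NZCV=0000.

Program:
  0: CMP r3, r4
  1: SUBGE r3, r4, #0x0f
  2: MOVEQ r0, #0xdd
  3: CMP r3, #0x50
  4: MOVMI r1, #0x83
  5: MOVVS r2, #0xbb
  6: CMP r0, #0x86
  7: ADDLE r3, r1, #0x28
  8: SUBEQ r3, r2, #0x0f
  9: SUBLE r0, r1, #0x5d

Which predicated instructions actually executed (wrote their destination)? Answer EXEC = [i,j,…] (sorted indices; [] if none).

[0] flags=1001 → (cmp)
[1] flags=1001 GE?T → r3=0x87
[2] flags=1001 EQ?F → skip
[3] flags=0011 → (cmp)
[4] flags=0011 MI?F → skip
[5] flags=0011 VS?T → r2=0xbb
[6] flags=0010 → (cmp)
[7] flags=0010 LE?F → skip
[8] flags=0010 EQ?F → skip
[9] flags=0010 LE?F → skip

EXEC = [1,5]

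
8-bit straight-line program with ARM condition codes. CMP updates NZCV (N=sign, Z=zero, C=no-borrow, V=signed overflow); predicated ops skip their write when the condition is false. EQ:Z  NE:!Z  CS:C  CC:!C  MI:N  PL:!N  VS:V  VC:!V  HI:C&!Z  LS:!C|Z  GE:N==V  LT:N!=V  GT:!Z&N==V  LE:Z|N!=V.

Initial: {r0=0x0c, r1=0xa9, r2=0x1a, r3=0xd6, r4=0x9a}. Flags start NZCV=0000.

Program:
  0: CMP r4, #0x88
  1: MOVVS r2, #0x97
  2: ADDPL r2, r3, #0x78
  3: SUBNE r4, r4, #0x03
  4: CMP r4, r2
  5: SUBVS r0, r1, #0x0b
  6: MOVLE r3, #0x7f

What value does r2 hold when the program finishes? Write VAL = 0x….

VAL = 0x4e

[0] flags=0010 → (cmp)
[1] flags=0010 VS?F → skip
[2] flags=0010 PL?T → r2=0x4e
[3] flags=0010 NE?T → r4=0x97
[4] flags=0011 → (cmp)
[5] flags=0011 VS?T → r0=0x9e
[6] flags=0011 LE?T → r3=0x7f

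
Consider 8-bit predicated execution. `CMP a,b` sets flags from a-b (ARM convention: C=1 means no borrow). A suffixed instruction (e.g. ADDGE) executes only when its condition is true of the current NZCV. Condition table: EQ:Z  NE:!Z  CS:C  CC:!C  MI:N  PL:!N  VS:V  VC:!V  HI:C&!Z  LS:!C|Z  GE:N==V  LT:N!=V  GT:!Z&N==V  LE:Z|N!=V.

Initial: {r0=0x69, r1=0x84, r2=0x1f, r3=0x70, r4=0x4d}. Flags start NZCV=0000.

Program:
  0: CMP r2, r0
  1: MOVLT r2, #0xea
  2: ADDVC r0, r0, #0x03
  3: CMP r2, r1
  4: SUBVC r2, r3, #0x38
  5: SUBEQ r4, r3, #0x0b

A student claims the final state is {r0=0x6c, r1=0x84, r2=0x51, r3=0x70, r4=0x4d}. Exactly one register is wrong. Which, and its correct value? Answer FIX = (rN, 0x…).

FIX = (r2, 0x38)

0: ✓ CMP  NZCV=1000
1: ✓ MOVLT  r2←0xea
2: ✓ ADDVC  r0←0x6c
3: ✓ CMP  NZCV=0010
4: ✓ SUBVC  r2←0x38
5: · SUBEQ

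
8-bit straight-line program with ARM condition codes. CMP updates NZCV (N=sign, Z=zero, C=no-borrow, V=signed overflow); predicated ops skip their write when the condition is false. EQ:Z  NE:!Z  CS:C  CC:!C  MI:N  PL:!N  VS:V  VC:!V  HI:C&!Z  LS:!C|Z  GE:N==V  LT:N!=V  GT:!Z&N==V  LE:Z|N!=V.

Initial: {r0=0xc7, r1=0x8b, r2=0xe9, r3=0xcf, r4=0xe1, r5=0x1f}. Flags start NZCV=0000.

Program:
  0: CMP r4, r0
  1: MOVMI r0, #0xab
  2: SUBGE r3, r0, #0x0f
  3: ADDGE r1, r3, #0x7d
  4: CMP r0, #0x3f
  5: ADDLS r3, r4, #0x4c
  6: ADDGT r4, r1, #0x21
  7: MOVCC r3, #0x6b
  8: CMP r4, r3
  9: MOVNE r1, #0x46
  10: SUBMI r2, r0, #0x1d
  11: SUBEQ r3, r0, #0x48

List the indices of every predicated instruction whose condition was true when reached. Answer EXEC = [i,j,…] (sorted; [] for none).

0: ✓ CMP  NZCV=0010
1: · MOVMI
2: ✓ SUBGE  r3←0xb8
3: ✓ ADDGE  r1←0x35
4: ✓ CMP  NZCV=1010
5: · ADDLS
6: · ADDGT
7: · MOVCC
8: ✓ CMP  NZCV=0010
9: ✓ MOVNE  r1←0x46
10: · SUBMI
11: · SUBEQ

EXEC = [2,3,9]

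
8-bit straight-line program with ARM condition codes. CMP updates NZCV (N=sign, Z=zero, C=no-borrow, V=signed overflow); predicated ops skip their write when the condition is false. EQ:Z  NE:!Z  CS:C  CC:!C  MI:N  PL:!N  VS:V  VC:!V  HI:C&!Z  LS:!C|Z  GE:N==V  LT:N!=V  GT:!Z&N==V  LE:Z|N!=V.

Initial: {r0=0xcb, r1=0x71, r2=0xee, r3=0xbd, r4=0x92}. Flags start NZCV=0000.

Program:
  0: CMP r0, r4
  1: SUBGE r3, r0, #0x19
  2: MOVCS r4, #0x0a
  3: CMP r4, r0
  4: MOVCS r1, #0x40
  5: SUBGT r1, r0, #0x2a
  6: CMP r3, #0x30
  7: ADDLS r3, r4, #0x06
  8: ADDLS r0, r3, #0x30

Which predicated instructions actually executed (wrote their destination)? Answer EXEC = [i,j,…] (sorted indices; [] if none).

EXEC = [1,2,5]

0: ✓ CMP  NZCV=0010
1: ✓ SUBGE  r3←0xb2
2: ✓ MOVCS  r4←0x0a
3: ✓ CMP  NZCV=0000
4: · MOVCS
5: ✓ SUBGT  r1←0xa1
6: ✓ CMP  NZCV=1010
7: · ADDLS
8: · ADDLS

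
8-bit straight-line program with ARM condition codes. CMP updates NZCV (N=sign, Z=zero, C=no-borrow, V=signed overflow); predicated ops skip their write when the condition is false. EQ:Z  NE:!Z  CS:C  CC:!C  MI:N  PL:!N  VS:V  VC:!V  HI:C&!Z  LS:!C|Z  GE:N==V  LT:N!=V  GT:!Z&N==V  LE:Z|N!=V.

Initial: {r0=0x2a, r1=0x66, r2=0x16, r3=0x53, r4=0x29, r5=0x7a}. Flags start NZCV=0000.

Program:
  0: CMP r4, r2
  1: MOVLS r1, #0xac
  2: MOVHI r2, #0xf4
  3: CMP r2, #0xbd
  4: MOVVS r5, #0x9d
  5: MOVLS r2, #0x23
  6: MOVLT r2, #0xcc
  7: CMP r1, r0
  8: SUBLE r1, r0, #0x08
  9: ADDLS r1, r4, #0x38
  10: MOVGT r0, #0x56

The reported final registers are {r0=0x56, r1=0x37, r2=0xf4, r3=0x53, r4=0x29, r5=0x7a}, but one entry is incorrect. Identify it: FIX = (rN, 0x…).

[0] flags=0010 → (cmp)
[1] flags=0010 LS?F → skip
[2] flags=0010 HI?T → r2=0xf4
[3] flags=0010 → (cmp)
[4] flags=0010 VS?F → skip
[5] flags=0010 LS?F → skip
[6] flags=0010 LT?F → skip
[7] flags=0010 → (cmp)
[8] flags=0010 LE?F → skip
[9] flags=0010 LS?F → skip
[10] flags=0010 GT?T → r0=0x56

FIX = (r1, 0x66)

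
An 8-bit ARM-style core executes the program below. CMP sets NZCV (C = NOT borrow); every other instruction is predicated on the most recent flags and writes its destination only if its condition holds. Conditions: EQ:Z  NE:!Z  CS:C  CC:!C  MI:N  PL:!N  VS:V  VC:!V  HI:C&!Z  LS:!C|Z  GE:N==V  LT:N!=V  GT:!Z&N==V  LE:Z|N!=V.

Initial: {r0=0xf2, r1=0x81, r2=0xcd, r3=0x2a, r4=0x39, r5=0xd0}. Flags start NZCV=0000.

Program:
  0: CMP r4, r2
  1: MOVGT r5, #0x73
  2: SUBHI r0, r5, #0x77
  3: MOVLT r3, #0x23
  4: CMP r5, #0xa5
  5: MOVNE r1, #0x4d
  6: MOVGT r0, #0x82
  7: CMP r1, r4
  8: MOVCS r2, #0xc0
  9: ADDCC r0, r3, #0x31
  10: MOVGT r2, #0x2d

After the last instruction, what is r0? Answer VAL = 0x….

0: ✓ CMP  NZCV=0000
1: ✓ MOVGT  r5←0x73
2: · SUBHI
3: · MOVLT
4: ✓ CMP  NZCV=1001
5: ✓ MOVNE  r1←0x4d
6: ✓ MOVGT  r0←0x82
7: ✓ CMP  NZCV=0010
8: ✓ MOVCS  r2←0xc0
9: · ADDCC
10: ✓ MOVGT  r2←0x2d

VAL = 0x82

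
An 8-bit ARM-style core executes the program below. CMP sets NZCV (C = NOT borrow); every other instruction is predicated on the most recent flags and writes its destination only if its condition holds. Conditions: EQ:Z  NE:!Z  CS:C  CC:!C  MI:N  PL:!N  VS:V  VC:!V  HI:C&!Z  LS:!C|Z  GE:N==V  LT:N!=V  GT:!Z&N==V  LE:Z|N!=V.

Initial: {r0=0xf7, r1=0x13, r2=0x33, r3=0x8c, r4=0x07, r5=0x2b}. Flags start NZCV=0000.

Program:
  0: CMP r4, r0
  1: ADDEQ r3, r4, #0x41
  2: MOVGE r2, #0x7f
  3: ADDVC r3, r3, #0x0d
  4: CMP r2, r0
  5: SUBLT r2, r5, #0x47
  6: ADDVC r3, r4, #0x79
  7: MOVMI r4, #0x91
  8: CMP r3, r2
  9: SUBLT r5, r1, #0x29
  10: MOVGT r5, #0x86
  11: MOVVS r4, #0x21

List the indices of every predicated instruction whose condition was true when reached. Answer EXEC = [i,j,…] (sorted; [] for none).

EXEC = [2,3,7,9,11]

0: ✓ CMP  NZCV=0000
1: · ADDEQ
2: ✓ MOVGE  r2←0x7f
3: ✓ ADDVC  r3←0x99
4: ✓ CMP  NZCV=1001
5: · SUBLT
6: · ADDVC
7: ✓ MOVMI  r4←0x91
8: ✓ CMP  NZCV=0011
9: ✓ SUBLT  r5←0xea
10: · MOVGT
11: ✓ MOVVS  r4←0x21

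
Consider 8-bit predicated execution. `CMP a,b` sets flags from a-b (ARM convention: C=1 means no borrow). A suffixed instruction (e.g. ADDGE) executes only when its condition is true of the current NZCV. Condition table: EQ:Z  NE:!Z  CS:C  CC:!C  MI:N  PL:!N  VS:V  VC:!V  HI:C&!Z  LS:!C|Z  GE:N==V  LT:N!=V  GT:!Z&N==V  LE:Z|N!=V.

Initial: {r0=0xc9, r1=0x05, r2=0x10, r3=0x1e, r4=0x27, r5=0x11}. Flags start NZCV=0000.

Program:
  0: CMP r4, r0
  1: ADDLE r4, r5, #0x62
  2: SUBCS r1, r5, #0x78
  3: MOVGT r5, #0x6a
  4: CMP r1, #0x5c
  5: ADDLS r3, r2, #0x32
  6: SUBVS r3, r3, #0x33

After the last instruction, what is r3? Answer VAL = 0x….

VAL = 0x42

[0] flags=0000 → (cmp)
[1] flags=0000 LE?F → skip
[2] flags=0000 CS?F → skip
[3] flags=0000 GT?T → r5=0x6a
[4] flags=1000 → (cmp)
[5] flags=1000 LS?T → r3=0x42
[6] flags=1000 VS?F → skip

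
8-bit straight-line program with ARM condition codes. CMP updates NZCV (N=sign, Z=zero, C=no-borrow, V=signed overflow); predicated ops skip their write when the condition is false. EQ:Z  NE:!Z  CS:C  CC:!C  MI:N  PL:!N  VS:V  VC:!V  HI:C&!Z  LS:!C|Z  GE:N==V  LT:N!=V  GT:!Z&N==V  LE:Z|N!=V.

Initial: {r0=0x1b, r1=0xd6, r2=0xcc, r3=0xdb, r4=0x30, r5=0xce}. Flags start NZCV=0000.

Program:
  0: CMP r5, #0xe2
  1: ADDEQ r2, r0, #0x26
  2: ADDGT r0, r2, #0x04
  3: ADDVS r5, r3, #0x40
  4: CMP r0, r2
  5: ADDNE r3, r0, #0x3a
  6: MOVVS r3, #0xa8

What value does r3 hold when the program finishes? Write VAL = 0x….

VAL = 0x55

0: ✓ CMP  NZCV=1000
1: · ADDEQ
2: · ADDGT
3: · ADDVS
4: ✓ CMP  NZCV=0000
5: ✓ ADDNE  r3←0x55
6: · MOVVS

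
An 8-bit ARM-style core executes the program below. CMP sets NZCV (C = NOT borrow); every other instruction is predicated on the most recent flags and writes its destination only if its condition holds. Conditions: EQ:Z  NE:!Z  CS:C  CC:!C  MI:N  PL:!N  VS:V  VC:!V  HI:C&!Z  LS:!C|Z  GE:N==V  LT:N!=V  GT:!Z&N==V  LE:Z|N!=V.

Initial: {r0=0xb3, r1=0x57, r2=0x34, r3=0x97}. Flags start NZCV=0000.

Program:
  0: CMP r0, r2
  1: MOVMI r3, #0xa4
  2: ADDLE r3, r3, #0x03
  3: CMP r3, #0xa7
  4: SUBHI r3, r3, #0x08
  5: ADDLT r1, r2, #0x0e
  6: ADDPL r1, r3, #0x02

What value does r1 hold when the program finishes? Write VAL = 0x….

[0] flags=0011 → (cmp)
[1] flags=0011 MI?F → skip
[2] flags=0011 LE?T → r3=0x9a
[3] flags=1000 → (cmp)
[4] flags=1000 HI?F → skip
[5] flags=1000 LT?T → r1=0x42
[6] flags=1000 PL?F → skip

VAL = 0x42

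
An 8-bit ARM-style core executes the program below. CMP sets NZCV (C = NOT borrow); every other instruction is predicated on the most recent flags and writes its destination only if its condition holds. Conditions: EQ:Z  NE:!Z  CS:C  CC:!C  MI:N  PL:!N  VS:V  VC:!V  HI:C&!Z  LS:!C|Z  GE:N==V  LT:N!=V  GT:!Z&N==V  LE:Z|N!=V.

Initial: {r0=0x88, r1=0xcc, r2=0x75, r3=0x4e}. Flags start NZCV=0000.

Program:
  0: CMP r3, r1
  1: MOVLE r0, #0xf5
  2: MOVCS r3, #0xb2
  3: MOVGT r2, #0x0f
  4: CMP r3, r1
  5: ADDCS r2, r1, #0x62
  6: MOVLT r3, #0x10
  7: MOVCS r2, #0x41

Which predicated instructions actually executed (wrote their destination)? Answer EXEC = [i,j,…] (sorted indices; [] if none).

[0] flags=1001 → (cmp)
[1] flags=1001 LE?F → skip
[2] flags=1001 CS?F → skip
[3] flags=1001 GT?T → r2=0x0f
[4] flags=1001 → (cmp)
[5] flags=1001 CS?F → skip
[6] flags=1001 LT?F → skip
[7] flags=1001 CS?F → skip

EXEC = [3]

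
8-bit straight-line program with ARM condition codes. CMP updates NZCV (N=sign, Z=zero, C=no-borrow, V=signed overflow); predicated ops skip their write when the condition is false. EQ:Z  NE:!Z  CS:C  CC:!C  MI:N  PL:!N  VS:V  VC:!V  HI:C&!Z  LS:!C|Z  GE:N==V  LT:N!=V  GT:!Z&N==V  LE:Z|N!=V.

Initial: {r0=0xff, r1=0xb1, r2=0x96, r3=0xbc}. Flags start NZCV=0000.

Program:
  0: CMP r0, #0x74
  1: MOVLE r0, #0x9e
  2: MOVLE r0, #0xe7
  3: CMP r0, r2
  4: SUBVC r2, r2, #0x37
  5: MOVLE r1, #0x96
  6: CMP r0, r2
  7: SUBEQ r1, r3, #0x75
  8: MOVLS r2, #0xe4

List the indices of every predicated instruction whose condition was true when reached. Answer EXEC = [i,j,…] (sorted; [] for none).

0: ✓ CMP  NZCV=1010
1: ✓ MOVLE  r0←0x9e
2: ✓ MOVLE  r0←0xe7
3: ✓ CMP  NZCV=0010
4: ✓ SUBVC  r2←0x5f
5: · MOVLE
6: ✓ CMP  NZCV=1010
7: · SUBEQ
8: · MOVLS

EXEC = [1,2,4]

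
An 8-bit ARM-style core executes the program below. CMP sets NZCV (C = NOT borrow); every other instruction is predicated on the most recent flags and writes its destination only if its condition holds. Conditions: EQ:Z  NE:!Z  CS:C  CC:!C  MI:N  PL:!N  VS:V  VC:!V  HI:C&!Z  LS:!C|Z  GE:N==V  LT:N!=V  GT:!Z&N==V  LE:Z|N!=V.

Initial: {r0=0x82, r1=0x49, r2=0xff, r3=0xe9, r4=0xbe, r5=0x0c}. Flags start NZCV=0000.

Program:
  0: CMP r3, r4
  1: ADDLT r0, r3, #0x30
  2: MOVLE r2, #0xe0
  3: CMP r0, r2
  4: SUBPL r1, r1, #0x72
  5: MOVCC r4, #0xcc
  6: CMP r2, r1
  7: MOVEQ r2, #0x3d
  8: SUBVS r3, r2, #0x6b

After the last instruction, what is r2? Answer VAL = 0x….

[0] flags=0010 → (cmp)
[1] flags=0010 LT?F → skip
[2] flags=0010 LE?F → skip
[3] flags=1000 → (cmp)
[4] flags=1000 PL?F → skip
[5] flags=1000 CC?T → r4=0xcc
[6] flags=1010 → (cmp)
[7] flags=1010 EQ?F → skip
[8] flags=1010 VS?F → skip

VAL = 0xff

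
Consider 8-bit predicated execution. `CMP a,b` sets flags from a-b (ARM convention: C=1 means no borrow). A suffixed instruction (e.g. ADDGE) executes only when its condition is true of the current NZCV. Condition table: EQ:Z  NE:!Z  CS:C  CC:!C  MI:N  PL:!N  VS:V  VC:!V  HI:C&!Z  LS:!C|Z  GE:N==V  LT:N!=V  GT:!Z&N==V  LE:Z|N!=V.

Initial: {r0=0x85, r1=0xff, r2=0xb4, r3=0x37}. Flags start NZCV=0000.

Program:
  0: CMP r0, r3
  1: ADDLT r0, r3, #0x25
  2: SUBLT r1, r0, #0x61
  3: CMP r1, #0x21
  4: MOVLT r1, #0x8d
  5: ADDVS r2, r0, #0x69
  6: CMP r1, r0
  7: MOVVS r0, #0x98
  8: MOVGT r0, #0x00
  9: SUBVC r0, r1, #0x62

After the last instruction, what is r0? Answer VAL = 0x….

VAL = 0x98

0: ✓ CMP  NZCV=0011
1: ✓ ADDLT  r0←0x5c
2: ✓ SUBLT  r1←0xfb
3: ✓ CMP  NZCV=1010
4: ✓ MOVLT  r1←0x8d
5: · ADDVS
6: ✓ CMP  NZCV=0011
7: ✓ MOVVS  r0←0x98
8: · MOVGT
9: · SUBVC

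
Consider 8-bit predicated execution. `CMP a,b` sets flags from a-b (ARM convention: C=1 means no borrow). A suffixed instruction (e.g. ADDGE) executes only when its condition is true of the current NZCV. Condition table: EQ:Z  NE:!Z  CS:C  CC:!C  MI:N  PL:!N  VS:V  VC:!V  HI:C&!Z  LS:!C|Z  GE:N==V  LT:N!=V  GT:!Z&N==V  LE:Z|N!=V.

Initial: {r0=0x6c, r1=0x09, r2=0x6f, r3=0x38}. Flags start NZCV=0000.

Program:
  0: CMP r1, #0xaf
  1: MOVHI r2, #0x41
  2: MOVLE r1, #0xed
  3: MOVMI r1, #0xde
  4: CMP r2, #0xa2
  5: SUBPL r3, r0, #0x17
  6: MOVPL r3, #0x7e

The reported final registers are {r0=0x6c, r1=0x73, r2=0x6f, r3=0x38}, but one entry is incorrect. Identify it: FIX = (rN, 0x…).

FIX = (r1, 0x09)

0: ✓ CMP  NZCV=0000
1: · MOVHI
2: · MOVLE
3: · MOVMI
4: ✓ CMP  NZCV=1001
5: · SUBPL
6: · MOVPL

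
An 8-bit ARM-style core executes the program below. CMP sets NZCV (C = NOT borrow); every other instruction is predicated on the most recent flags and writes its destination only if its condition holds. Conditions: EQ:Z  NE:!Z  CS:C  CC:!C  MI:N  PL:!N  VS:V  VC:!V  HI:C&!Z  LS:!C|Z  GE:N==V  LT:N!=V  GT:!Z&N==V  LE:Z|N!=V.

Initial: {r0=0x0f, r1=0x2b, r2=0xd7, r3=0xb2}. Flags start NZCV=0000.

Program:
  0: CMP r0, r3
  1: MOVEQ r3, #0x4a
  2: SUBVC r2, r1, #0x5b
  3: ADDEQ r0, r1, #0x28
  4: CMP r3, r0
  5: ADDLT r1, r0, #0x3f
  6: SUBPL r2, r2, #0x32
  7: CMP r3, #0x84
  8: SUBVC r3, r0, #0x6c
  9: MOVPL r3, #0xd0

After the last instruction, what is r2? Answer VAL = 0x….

VAL = 0xd0

0: ✓ CMP  NZCV=0000
1: · MOVEQ
2: ✓ SUBVC  r2←0xd0
3: · ADDEQ
4: ✓ CMP  NZCV=1010
5: ✓ ADDLT  r1←0x4e
6: · SUBPL
7: ✓ CMP  NZCV=0010
8: ✓ SUBVC  r3←0xa3
9: ✓ MOVPL  r3←0xd0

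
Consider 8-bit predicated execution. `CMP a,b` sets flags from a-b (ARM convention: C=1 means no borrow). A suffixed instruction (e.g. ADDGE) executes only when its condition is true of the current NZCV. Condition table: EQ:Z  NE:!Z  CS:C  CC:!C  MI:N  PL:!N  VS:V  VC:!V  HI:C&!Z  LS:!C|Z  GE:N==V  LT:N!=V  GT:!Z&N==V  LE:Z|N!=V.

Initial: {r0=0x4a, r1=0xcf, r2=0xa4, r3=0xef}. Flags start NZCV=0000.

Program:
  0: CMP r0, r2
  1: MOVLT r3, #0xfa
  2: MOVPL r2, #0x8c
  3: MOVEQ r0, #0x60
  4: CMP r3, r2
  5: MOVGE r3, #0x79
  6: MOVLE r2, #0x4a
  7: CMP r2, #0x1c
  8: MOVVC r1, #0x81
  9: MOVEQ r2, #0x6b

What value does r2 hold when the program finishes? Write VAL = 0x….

VAL = 0xa4

0: ✓ CMP  NZCV=1001
1: · MOVLT
2: · MOVPL
3: · MOVEQ
4: ✓ CMP  NZCV=0010
5: ✓ MOVGE  r3←0x79
6: · MOVLE
7: ✓ CMP  NZCV=1010
8: ✓ MOVVC  r1←0x81
9: · MOVEQ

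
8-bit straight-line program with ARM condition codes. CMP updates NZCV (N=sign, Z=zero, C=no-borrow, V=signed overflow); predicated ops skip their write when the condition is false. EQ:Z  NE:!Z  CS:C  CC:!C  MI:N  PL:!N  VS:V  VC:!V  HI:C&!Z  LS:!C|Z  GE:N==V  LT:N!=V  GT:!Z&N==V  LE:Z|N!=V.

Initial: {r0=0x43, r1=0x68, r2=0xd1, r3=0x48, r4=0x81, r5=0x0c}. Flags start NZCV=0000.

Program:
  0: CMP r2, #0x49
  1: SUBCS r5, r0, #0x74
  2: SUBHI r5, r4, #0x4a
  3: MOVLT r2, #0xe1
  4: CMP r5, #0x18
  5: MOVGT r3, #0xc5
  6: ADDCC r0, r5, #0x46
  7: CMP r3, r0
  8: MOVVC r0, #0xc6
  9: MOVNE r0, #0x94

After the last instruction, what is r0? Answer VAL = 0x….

[0] flags=1010 → (cmp)
[1] flags=1010 CS?T → r5=0xcf
[2] flags=1010 HI?T → r5=0x37
[3] flags=1010 LT?T → r2=0xe1
[4] flags=0010 → (cmp)
[5] flags=0010 GT?T → r3=0xc5
[6] flags=0010 CC?F → skip
[7] flags=1010 → (cmp)
[8] flags=1010 VC?T → r0=0xc6
[9] flags=1010 NE?T → r0=0x94

VAL = 0x94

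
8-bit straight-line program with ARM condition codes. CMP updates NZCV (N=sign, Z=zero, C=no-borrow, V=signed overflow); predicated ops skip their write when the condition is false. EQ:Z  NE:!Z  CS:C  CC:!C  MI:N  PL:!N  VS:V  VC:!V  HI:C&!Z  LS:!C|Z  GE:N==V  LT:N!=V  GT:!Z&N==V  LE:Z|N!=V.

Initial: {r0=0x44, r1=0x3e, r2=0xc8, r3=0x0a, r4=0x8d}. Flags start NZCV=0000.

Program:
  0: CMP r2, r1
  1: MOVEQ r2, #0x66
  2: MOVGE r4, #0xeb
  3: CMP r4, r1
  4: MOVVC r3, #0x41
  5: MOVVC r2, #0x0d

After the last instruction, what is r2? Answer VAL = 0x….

[0] flags=1010 → (cmp)
[1] flags=1010 EQ?F → skip
[2] flags=1010 GE?F → skip
[3] flags=0011 → (cmp)
[4] flags=0011 VC?F → skip
[5] flags=0011 VC?F → skip

VAL = 0xc8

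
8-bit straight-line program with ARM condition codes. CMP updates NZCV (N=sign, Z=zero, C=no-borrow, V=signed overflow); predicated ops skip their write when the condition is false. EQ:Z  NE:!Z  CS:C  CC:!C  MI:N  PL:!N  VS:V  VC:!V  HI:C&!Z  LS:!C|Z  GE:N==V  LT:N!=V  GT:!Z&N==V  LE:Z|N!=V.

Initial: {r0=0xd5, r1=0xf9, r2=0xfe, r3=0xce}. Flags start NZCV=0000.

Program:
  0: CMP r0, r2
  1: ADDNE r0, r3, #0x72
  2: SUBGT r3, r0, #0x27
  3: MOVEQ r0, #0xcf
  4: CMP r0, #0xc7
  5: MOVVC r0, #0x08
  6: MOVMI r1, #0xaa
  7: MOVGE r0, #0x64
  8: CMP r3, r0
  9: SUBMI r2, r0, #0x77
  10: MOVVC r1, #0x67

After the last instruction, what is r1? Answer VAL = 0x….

VAL = 0xf9

0: ✓ CMP  NZCV=1000
1: ✓ ADDNE  r0←0x40
2: · SUBGT
3: · MOVEQ
4: ✓ CMP  NZCV=0000
5: ✓ MOVVC  r0←0x08
6: · MOVMI
7: ✓ MOVGE  r0←0x64
8: ✓ CMP  NZCV=0011
9: · SUBMI
10: · MOVVC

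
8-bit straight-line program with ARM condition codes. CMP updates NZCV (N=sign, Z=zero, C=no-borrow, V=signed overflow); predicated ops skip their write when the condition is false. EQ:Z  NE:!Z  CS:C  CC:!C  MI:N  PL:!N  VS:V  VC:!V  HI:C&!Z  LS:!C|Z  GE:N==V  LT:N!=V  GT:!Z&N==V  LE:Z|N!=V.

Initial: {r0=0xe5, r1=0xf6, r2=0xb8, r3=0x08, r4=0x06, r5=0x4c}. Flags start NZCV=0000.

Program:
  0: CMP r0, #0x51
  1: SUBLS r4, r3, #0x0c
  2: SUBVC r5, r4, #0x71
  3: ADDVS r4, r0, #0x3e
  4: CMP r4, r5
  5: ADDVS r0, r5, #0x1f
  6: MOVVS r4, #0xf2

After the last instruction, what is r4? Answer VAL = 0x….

0: ✓ CMP  NZCV=1010
1: · SUBLS
2: ✓ SUBVC  r5←0x95
3: · ADDVS
4: ✓ CMP  NZCV=0000
5: · ADDVS
6: · MOVVS

VAL = 0x06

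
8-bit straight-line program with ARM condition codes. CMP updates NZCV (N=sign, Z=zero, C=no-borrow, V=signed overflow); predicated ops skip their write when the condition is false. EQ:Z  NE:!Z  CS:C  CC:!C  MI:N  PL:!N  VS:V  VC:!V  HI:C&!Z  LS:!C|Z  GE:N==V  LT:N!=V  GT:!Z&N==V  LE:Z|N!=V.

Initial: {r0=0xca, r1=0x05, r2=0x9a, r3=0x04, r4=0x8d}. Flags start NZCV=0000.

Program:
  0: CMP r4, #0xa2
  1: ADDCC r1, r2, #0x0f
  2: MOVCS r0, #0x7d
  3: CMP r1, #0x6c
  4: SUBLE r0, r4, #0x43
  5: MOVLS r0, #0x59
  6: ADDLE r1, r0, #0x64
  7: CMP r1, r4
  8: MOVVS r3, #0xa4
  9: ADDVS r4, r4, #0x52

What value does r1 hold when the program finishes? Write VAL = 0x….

[0] flags=1000 → (cmp)
[1] flags=1000 CC?T → r1=0xa9
[2] flags=1000 CS?F → skip
[3] flags=0011 → (cmp)
[4] flags=0011 LE?T → r0=0x4a
[5] flags=0011 LS?F → skip
[6] flags=0011 LE?T → r1=0xae
[7] flags=0010 → (cmp)
[8] flags=0010 VS?F → skip
[9] flags=0010 VS?F → skip

VAL = 0xae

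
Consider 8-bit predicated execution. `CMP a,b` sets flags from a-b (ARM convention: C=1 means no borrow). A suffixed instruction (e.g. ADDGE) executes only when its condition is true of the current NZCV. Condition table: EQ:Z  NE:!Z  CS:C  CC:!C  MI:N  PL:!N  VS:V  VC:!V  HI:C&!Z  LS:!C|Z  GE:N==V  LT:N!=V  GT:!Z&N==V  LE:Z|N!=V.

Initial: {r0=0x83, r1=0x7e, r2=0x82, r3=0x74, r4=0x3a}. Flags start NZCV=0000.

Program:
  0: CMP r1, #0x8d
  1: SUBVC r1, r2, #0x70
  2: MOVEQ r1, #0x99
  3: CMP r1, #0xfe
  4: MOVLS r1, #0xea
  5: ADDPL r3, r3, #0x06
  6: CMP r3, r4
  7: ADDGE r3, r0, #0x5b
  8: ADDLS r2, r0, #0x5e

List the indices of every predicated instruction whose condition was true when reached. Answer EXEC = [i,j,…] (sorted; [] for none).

[0] flags=1001 → (cmp)
[1] flags=1001 VC?F → skip
[2] flags=1001 EQ?F → skip
[3] flags=1001 → (cmp)
[4] flags=1001 LS?T → r1=0xea
[5] flags=1001 PL?F → skip
[6] flags=0010 → (cmp)
[7] flags=0010 GE?T → r3=0xde
[8] flags=0010 LS?F → skip

EXEC = [4,7]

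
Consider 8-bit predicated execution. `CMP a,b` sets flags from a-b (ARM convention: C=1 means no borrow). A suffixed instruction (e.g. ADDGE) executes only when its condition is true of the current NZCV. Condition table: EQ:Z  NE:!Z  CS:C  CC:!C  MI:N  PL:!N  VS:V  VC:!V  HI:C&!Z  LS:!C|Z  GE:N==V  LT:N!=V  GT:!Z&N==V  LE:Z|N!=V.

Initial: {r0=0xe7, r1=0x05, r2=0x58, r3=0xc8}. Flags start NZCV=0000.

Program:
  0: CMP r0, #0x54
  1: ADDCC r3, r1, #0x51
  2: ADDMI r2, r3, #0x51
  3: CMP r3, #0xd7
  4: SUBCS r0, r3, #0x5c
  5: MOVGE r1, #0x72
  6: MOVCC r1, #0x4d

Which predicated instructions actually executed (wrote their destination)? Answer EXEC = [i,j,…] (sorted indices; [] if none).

EXEC = [2,6]

[0] flags=1010 → (cmp)
[1] flags=1010 CC?F → skip
[2] flags=1010 MI?T → r2=0x19
[3] flags=1000 → (cmp)
[4] flags=1000 CS?F → skip
[5] flags=1000 GE?F → skip
[6] flags=1000 CC?T → r1=0x4d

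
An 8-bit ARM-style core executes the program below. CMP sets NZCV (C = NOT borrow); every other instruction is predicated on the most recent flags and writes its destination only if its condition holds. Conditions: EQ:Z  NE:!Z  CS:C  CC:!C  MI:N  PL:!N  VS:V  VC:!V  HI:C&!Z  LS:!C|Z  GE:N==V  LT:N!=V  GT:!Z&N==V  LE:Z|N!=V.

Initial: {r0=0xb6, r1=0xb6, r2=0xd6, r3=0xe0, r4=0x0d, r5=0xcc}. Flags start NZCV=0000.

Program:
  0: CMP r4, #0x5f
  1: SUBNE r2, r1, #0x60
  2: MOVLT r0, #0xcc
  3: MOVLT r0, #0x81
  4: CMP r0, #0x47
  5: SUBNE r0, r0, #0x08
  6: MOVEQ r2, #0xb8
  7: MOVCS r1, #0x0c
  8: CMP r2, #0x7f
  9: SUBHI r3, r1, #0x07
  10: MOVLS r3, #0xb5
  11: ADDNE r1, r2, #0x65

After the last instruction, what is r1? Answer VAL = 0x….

0: ✓ CMP  NZCV=1000
1: ✓ SUBNE  r2←0x56
2: ✓ MOVLT  r0←0xcc
3: ✓ MOVLT  r0←0x81
4: ✓ CMP  NZCV=0011
5: ✓ SUBNE  r0←0x79
6: · MOVEQ
7: ✓ MOVCS  r1←0x0c
8: ✓ CMP  NZCV=1000
9: · SUBHI
10: ✓ MOVLS  r3←0xb5
11: ✓ ADDNE  r1←0xbb

VAL = 0xbb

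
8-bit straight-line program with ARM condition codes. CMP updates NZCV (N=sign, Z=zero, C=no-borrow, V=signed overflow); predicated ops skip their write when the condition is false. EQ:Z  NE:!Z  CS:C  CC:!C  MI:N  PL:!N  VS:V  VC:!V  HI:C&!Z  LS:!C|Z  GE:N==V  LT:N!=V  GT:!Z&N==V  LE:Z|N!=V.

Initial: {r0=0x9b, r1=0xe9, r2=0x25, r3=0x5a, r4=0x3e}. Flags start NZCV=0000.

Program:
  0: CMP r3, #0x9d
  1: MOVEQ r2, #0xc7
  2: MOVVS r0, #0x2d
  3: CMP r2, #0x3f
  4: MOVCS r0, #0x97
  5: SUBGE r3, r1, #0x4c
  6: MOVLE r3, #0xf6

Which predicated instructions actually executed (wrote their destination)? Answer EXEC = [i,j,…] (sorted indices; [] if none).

EXEC = [2,6]

[0] flags=1001 → (cmp)
[1] flags=1001 EQ?F → skip
[2] flags=1001 VS?T → r0=0x2d
[3] flags=1000 → (cmp)
[4] flags=1000 CS?F → skip
[5] flags=1000 GE?F → skip
[6] flags=1000 LE?T → r3=0xf6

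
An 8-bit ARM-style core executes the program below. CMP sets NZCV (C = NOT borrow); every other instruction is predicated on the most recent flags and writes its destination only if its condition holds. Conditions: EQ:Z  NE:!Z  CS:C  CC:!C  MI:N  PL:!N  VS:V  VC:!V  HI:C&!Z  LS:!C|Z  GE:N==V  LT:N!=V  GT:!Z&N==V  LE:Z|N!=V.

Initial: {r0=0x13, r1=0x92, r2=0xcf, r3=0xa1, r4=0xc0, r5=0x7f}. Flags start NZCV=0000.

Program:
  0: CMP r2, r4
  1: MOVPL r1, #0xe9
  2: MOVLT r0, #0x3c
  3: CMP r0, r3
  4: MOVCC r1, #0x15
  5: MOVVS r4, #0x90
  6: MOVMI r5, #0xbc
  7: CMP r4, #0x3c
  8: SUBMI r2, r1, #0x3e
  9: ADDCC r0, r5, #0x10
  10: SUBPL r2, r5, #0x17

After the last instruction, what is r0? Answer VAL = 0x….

VAL = 0x13

[0] flags=0010 → (cmp)
[1] flags=0010 PL?T → r1=0xe9
[2] flags=0010 LT?F → skip
[3] flags=0000 → (cmp)
[4] flags=0000 CC?T → r1=0x15
[5] flags=0000 VS?F → skip
[6] flags=0000 MI?F → skip
[7] flags=1010 → (cmp)
[8] flags=1010 MI?T → r2=0xd7
[9] flags=1010 CC?F → skip
[10] flags=1010 PL?F → skip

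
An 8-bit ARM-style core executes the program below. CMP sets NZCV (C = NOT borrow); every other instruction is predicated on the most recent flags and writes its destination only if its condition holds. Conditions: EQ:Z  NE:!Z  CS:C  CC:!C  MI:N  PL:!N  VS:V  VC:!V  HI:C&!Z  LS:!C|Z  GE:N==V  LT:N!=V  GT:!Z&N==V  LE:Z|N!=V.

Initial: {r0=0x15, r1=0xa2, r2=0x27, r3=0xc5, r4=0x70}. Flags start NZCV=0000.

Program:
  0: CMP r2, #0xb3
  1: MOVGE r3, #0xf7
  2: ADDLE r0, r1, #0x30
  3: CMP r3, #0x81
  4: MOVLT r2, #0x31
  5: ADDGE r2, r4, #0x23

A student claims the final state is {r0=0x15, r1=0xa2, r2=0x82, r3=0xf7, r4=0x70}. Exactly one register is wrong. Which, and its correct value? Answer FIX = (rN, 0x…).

FIX = (r2, 0x93)

0: ✓ CMP  NZCV=0000
1: ✓ MOVGE  r3←0xf7
2: · ADDLE
3: ✓ CMP  NZCV=0010
4: · MOVLT
5: ✓ ADDGE  r2←0x93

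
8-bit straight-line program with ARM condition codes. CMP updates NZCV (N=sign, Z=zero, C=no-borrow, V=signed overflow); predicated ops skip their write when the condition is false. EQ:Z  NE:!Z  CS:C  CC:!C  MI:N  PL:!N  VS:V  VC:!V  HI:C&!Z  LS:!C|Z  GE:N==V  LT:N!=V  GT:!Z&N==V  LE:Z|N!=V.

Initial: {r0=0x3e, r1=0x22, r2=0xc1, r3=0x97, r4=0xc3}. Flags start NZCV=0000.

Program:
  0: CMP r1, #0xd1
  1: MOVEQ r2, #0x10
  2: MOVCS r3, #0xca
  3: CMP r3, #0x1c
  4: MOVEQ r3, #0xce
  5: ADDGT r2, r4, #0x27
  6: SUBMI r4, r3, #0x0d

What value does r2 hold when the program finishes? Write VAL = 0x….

VAL = 0xc1

[0] flags=0000 → (cmp)
[1] flags=0000 EQ?F → skip
[2] flags=0000 CS?F → skip
[3] flags=0011 → (cmp)
[4] flags=0011 EQ?F → skip
[5] flags=0011 GT?F → skip
[6] flags=0011 MI?F → skip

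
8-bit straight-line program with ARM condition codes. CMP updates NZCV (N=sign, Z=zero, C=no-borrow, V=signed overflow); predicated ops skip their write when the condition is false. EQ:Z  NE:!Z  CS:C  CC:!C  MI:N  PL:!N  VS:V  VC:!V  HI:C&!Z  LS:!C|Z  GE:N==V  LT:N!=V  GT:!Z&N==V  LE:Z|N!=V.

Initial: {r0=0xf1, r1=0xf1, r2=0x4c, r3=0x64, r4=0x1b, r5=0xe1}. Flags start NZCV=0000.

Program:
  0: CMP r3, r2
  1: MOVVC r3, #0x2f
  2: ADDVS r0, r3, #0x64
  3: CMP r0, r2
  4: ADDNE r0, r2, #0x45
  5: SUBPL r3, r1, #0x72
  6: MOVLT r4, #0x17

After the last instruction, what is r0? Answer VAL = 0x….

[0] flags=0010 → (cmp)
[1] flags=0010 VC?T → r3=0x2f
[2] flags=0010 VS?F → skip
[3] flags=1010 → (cmp)
[4] flags=1010 NE?T → r0=0x91
[5] flags=1010 PL?F → skip
[6] flags=1010 LT?T → r4=0x17

VAL = 0x91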